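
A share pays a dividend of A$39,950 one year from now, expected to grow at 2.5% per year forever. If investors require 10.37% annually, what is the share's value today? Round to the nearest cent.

PV = PMT / (i − g) = 39950 / (0.1037 − 0.025) = 39950 / 0.078700 = 507,623.8882

A$507,623.89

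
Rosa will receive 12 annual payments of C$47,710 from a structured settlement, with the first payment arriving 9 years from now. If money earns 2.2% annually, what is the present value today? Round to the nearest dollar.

PV at t=8 (ordinary 12-year annuity): 47710 × a(12|0.022) = 47710 × 10.446604 = 498,407.4939
Discount back 8 years: 498,407.4939 × (1+0.022)^(−8) = 498,407.4939 × 0.840220 = 418,771.7696

C$418,772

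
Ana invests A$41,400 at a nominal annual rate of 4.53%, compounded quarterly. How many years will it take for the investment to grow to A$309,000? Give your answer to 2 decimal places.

Periodic rate i = 0.0453/4 = 0.011325.
(1+i)^n = 309000/41400 = 7.46377, so n = ln 7.46377 / ln 1.01133 = 178.4919 quarters
= 178.4919/4 years

44.62 years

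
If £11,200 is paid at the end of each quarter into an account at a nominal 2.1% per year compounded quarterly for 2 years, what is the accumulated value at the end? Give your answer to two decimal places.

£91,263.80

With 4 periods per year: i = 0.00525, n = 8.
FV = PMT · [(1+i)^n − 1] / i = 11200 · 8.148554 = 91,263.8011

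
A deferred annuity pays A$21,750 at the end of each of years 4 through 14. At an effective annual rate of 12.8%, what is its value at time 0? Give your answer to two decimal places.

A$86,920.08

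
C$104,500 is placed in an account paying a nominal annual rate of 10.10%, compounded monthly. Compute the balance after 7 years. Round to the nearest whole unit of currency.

C$211,289

Periodic rate i = 0.101/12 = 0.00841667; n = 7 × 12 = 84 periods.
104,500 × (1+0.00841667)^84 = 104,500 × 2.021907 = 211,289.3180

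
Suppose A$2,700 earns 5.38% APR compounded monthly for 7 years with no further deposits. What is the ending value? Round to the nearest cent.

With 12 periods per year: i = 0.00448333, n = 84.
2,700 × (1+0.00448333)^84 = 2,700 × 1.456095 = 3,931.4569

A$3,931.46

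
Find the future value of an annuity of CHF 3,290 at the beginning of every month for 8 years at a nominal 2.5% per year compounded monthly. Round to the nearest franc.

i = 0.025/12 = 0.00208333 per month; n = 8·12 = 96.
FV = 3290 × [(1+0.00208333)^96 − 1] / 0.00208333 × (1+i) = 3290 × 106.372514 = 349,965.5723
(Beginning-of-period payments → annuity-due factor ×(1+i).)

CHF 349,966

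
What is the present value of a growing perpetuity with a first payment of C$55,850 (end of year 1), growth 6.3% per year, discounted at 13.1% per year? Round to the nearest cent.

PV = PMT / (i − g) = 55850 / (0.131 − 0.063) = 55850 / 0.068000 = 821,323.5294

C$821,323.53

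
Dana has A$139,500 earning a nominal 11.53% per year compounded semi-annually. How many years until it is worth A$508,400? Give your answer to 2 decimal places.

Periodic rate i = 0.1153/2 = 0.05765.
n = ln(508400/139500) / ln(1+0.05765) = ln(3.64444) / 0.056049 = 23.0725 half-years
= 23.0725/2 years

11.54 years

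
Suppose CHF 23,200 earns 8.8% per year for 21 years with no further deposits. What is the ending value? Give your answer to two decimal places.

FV = 23,200 × (1 + 0.088)^21 = 136,362.4475

CHF 136,362.45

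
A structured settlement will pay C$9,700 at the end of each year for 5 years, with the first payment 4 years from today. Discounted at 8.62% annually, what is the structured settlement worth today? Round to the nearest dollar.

C$29,734

Value one period before first payment (t=3): 9700 × [1 − (1+0.0862)^(−5)] / 0.0862 = 9700 × 3.928307 = 38,104.5793
PV₀ = 38,104.5793 / (1+0.0862)^3 = 38,104.5793 / 1.281532 = 29,733.6193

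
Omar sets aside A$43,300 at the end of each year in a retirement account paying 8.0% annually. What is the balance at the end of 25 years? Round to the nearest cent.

A$3,165,487.20

Accumulation factor s(25|0.08) = 73.105940; FV = 43300 × 73.105940 = 3,165,487.2000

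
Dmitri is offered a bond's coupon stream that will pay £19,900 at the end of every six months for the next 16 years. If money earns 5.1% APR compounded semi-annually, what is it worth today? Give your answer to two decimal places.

i = 0.051/2 = 0.0255 per half-year; n = 16·2 = 32.
Annuity factor a(32|0.0255) = 21.696314; PV = 19900 × 21.696314 = 431,756.6423

£431,756.64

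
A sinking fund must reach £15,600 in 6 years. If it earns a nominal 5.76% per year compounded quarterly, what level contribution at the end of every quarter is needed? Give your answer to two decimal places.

Periodic rate i = 0.0576/4 = 0.0144; n = 6 × 4 = 24 periods.
FV-annuity factor = 28.427740; PMT = 15600 / 28.427740 = 548.7598

£548.76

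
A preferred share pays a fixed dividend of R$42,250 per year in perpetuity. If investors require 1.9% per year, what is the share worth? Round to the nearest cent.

R$2,223,684.21

PV = PMT / i = 42250 / 0.019 = 2,223,684.2105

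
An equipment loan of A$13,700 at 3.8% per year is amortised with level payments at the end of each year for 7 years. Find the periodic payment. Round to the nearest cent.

A$2,265.71

Annuity-PV factor = 6.046668; PMT = 13700 / 6.046668 = 2,265.7107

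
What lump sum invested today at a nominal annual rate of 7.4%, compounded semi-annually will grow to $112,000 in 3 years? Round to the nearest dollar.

With 2 periods per year: i = 0.037, n = 6.
PV = FV·(1+i)^(−n) = 112,000 × 0.804132 = 90,062.8082

$90,063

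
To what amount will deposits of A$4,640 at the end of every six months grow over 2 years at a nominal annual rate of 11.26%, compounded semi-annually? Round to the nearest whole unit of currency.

A$20,187

Periodic rate i = 0.1126/2 = 0.0563; n = 2 × 2 = 4 periods.
FV = 4640 × [(1+0.0563)^4 − 1] / 0.0563 = 4640 × 4.350657 = 20,187.0495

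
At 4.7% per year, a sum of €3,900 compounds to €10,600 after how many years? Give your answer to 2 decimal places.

(1+i)^n = 10600/3900 = 2.71795, so n = ln 2.71795 / ln 1.047 = 21.7701 years

21.77 years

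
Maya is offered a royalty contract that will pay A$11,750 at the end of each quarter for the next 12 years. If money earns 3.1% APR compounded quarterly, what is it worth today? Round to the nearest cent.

A$469,479.13

With 4 periods per year: i = 0.00775, n = 48.
PV = PMT · [1 − (1+i)^(−n)] / i = 11750 · 39.955671 = 469,479.1318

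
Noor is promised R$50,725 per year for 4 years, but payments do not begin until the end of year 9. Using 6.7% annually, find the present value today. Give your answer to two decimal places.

R$102,966.63

Value one period before first payment (t=8): 50725 × [1 − (1+0.067)^(−4)] / 0.067 = 50725 × 3.410278 = 172,986.3660
PV₀ = 172,986.3660 / (1+0.067)^8 = 172,986.3660 / 1.680023 = 102,966.6350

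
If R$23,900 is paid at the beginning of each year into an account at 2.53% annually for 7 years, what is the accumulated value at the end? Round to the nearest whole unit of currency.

R$185,115

FV = PMT · [(1+i)^n − 1] / i × (1+i) = 23900 · 7.745402 = 185,115.1048
Payments are at the start of each period, so multiply by (1+i).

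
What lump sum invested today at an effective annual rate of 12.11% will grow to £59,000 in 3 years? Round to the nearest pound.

£41,872

Discount factor = (1+0.1211)^(−3) = 0.709687; PV = 59,000 × 0.709687 = 41,871.5419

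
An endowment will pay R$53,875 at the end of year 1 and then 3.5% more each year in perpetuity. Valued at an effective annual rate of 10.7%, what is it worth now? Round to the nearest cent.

R$748,263.89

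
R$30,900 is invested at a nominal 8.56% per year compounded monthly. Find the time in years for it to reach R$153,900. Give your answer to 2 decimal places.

Periodic rate i = 0.0856/12 = 0.00713333.
n = ln(153900/30900) / ln(1+0.00713333) = ln(4.98058) / 0.007108 = 225.8785 months
= 225.8785/12 years

18.82 years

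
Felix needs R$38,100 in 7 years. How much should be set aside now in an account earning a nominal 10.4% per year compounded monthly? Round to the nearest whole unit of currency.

R$18,455

With 12 periods per year: i = 0.00866667, n = 84.
PV = 38,100 / (1 + 0.00866667)^84 = 38,100 / 2.064449 = 18,455.2861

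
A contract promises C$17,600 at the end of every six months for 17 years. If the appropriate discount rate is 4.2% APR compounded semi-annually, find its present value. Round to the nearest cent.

i = 0.042/2 = 0.021 per half-year; n = 17·2 = 34.
PV = 17600 × [1 − (1+0.021)^(−34)] / 0.021 = 17600 × 24.127833 = 424,649.8592

C$424,649.86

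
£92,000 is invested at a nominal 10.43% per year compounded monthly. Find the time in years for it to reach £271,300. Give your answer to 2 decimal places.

10.41 years

Periodic rate i = 0.1043/12 = 0.00869167.
(1+i)^n = 271300/92000 = 2.94891, so n = ln 2.94891 / ln 1.00869 = 124.9622 months
= 124.9622/12 years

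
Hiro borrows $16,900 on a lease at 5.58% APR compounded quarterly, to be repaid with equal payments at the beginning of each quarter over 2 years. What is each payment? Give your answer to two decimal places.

$2,216.34

Periodic rate i = 0.0558/4 = 0.01395; n = 2 × 4 = 8 periods.
PMT = 16900 / ( [1 − (1+0.01395)^(−8)] / 0.01395 × (1+i) ) = 16900 / 7.625194 = 2,216.3372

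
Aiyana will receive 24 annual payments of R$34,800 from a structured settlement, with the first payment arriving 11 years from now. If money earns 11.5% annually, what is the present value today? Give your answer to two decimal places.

R$94,416.57

Value one period before first payment (t=10): 34800 × [1 − (1+0.115)^(−24)] / 0.115 = 34800 × 8.057822 = 280,412.1912
Discount back 10 years: 280,412.1912 × (1+0.115)^(−10) = 280,412.1912 × 0.336706 = 94,416.5696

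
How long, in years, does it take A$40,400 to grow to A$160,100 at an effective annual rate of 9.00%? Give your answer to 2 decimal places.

15.98 years

n = ln(160100/40400) / ln(1+0.09) = ln(3.96287) / 0.086178 = 15.9783 years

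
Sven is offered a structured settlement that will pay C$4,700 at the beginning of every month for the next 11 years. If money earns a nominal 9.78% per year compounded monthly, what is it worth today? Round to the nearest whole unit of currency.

With 12 periods per year: i = 0.00815, n = 132.
PV = 4700 × [1 − (1+0.00815)^(−132)] / 0.00815 × (1+i) = 4700 × 81.330490 = 382,253.3009
Payments are at the start of each period, so multiply by (1+i).

C$382,253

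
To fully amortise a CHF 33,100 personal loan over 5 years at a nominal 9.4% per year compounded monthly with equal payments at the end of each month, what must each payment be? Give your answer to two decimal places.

Periodic rate i = 0.094/12 = 0.00783333; n = 5 × 12 = 60 periods.
PMT = 33100 / ( [1 − (1+0.00783333)^(−60)] / 0.00783333 ) = 33100 / 47.725804 = 693.5452

CHF 693.55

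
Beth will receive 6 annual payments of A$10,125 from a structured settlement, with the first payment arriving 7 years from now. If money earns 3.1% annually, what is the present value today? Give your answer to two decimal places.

A$45,517.57

Value one period before first payment (t=6): 10125 × [1 − (1+0.031)^(−6)] / 0.031 = 10125 × 5.399283 = 54,667.7354
PV₀ = 54,667.7354 / (1+0.031)^6 = 54,667.7354 / 1.201025 = 45,517.5724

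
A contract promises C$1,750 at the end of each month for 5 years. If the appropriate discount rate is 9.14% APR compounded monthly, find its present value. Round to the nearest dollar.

C$84,028

With 12 periods per year: i = 0.00761667, n = 60.
PV = 1750 × [1 − (1+0.00761667)^(−60)] / 0.00761667 = 1750 × 48.016054 = 84,028.0953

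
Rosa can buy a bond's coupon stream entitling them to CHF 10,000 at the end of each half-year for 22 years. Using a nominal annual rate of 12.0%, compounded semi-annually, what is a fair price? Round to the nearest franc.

CHF 153,832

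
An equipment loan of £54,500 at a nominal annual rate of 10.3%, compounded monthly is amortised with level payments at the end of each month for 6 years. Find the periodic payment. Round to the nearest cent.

£1,017.92

i = 0.103/12 = 0.00858333 per month; n = 6·12 = 72.
Annuity-PV factor = 53.540415; PMT = 54500 / 53.540415 = 1,017.9226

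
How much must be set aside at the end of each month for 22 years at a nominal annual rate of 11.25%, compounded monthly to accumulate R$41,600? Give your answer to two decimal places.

R$36.29

i = 0.1125/12 = 0.009375 per month; n = 22·12 = 264.
PMT = 41600 / ( [(1+0.009375)^264 − 1] / 0.009375 ) = 41600 / 1146.186983 = 36.2943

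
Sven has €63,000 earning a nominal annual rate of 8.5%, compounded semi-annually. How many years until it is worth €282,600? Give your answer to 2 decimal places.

Periodic rate i = 0.085/2 = 0.0425.
(1+i)^n = 282600/63000 = 4.48571, so n = ln 4.48571 / ln 1.0425 = 36.0605 half-years
= 36.0605/2 years

18.03 years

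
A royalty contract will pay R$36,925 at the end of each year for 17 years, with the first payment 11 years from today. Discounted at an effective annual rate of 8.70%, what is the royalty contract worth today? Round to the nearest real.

Value one period before first payment (t=10): 36925 × [1 − (1+0.087)^(−17)] / 0.087 = 36925 × 8.710834 = 321,647.5620
Discount back 10 years: 321,647.5620 × (1+0.087)^(−10) = 321,647.5620 × 0.434215 = 139,664.1115

R$139,664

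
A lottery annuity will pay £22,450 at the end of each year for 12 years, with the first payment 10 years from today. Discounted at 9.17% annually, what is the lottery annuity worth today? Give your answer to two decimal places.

£72,365.76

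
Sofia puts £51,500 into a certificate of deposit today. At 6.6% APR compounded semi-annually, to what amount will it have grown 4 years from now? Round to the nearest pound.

£66,774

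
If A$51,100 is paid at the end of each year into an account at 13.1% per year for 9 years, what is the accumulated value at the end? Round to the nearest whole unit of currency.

A$791,095

FV = PMT · [(1+i)^n − 1] / i = 51100 · 15.481319 = 791,095.4070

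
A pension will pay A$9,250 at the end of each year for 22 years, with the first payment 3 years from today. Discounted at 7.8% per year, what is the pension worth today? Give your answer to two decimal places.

Value one period before first payment (t=2): 9250 × [1 − (1+0.078)^(−22)] / 0.078 = 9250 × 10.364149 = 95,868.3800
Discount back 2 years: 95,868.3800 × (1+0.078)^(−2) = 95,868.3800 × 0.860523 = 82,496.9451

A$82,496.95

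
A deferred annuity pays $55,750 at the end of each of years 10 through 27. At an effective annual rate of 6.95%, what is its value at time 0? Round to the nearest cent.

PV at t=9 (ordinary 18-year annuity): 55750 × a(18|0.0695) = 55750 × 10.095488 = 562,823.4646
PV₀ = 562,823.4646 / (1+0.0695)^9 = 562,823.4646 / 1.830742 = 307,429.1860

$307,429.19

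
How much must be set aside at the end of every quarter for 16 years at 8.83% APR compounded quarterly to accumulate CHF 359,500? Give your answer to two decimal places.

CHF 2,606.40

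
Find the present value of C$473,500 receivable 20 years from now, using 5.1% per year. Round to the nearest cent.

C$175,091.74

PV = 473,500 / (1 + 0.051)^20 = 473,500 / 2.704297 = 175,091.7417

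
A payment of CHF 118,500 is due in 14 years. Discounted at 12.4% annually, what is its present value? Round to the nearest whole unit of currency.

CHF 23,067

Discount factor = (1+0.124)^(−14) = 0.194658; PV = 118,500 × 0.194658 = 23,066.9404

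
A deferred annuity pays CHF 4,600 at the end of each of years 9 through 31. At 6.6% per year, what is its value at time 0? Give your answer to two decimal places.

CHF 32,187.69

PV at t=8 (ordinary 23-year annuity): 4600 × a(23|0.066) = 4600 × 11.667818 = 53,671.9642
Discount back 8 years: 53,671.9642 × (1+0.066)^(−8) = 53,671.9642 × 0.599711 = 32,187.6931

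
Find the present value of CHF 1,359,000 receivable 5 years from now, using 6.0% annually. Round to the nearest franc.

PV = 1,359,000 / (1 + 0.06)^5 = 1,359,000 / 1.338226 = 1,015,523.8569

CHF 1,015,524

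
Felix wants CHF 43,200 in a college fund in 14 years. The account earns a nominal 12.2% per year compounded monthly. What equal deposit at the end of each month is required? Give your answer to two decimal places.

i = 0.122/12 = 0.0101667 per month; n = 14·12 = 168.
PMT = 43200 / ( [(1+0.0101667)^168 − 1] / 0.0101667 ) = 43200 / 439.724566 = 98.2433

CHF 98.24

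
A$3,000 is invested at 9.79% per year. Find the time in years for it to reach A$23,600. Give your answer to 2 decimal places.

22.08 years

(1+i)^n = 23600/3000 = 7.86667, so n = ln 7.86667 / ln 1.0979 = 22.0841 years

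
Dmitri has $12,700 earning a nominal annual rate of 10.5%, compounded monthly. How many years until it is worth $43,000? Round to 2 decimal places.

Periodic rate i = 0.105/12 = 0.00875.
(1+i)^n = 43000/12700 = 3.38583, so n = ln 3.38583 / ln 1.00875 = 139.9916 months
= 139.9916/12 years

11.67 years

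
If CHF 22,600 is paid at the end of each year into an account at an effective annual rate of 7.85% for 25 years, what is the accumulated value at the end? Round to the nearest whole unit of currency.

FV = 22600 × [(1+0.0785)^25 − 1] / 0.0785 = 22600 × 71.523596 = 1,616,433.2667

CHF 1,616,433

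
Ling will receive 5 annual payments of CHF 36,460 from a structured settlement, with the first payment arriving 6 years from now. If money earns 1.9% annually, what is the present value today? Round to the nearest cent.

CHF 156,872.58

PV at t=5 (ordinary 5-year annuity): 36460 × a(5|0.019) = 36460 × 4.727171 = 172,352.6468
PV₀ = 172,352.6468 / (1+0.019)^5 = 172,352.6468 / 1.098679 = 156,872.5793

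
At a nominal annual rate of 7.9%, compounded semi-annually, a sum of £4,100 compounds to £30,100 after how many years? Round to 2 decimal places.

Periodic rate i = 0.079/2 = 0.0395.
(1+i)^n = 30100/4100 = 7.34146, so n = ln 7.34146 / ln 1.0395 = 51.4597 half-years
= 51.4597/2 years

25.73 years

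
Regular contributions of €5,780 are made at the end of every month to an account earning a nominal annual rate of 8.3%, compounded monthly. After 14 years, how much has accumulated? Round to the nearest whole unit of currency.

With 12 periods per year: i = 0.00691667, n = 168.
Accumulation factor s(168|0.00691667) = 315.695322; FV = 5780 × 315.695322 = 1,824,718.9620

€1,824,719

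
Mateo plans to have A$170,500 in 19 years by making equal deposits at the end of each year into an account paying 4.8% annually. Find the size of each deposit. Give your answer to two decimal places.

PMT = 170500 / ( [(1+0.048)^19 − 1] / 0.048 ) = 170500 / 29.938534 = 5,695.0017

A$5,695.00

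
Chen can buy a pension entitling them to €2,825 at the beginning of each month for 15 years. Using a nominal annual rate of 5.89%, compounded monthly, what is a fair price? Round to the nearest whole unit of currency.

i = 0.0589/12 = 0.00490833 per month; n = 15·12 = 180.
PV = 2825 × [1 − (1+0.00490833)^(−180)] / 0.00490833 × (1+i) = 2825 × 119.928122 = 338,796.9441
Payments are at the start of each period, so multiply by (1+i).

€338,797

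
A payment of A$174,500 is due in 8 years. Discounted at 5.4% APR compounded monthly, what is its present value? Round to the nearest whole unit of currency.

With 12 periods per year: i = 0.0045, n = 96.
Discount factor = (1+0.0045)^(−96) = 0.649839; PV = 174,500 × 0.649839 = 113,396.8752

A$113,397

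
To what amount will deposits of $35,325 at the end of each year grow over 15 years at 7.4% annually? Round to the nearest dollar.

$915,518

FV = 35325 × [(1+0.074)^15 − 1] / 0.074 = 35325 × 25.917006 = 915,518.2421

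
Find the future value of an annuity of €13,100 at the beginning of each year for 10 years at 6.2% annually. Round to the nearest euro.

FV = PMT · [(1+i)^n − 1] / i × (1+i) = 13100 · 14.130177 = 185,105.3252
(annuity-due: payments at period start, so ×(1+i).)

€185,105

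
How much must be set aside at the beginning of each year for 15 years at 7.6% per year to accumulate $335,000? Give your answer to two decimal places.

PMT = 335000 / ( [(1+0.076)^15 − 1] / 0.076 × (1+i) ) = 335000 / 28.321933 = 11,828.2886

$11,828.29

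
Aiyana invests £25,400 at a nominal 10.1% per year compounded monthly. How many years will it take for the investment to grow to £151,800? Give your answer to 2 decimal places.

Periodic rate i = 0.101/12 = 0.00841667.
(1+i)^n = 151800/25400 = 5.97638, so n = ln 5.97638 / ln 1.00842 = 213.3063 months
= 213.3063/12 years

17.78 years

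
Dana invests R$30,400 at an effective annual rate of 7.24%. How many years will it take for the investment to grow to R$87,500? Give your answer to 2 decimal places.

15.12 years

(1+i)^n = 87500/30400 = 2.87829, so n = ln 2.87829 / ln 1.0724 = 15.1246 years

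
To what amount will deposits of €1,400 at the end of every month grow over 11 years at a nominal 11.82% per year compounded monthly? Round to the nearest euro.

€376,189

With 12 periods per year: i = 0.00985, n = 132.
FV = 1400 × [(1+0.00985)^132 − 1] / 0.00985 = 1400 × 268.706286 = 376,188.8002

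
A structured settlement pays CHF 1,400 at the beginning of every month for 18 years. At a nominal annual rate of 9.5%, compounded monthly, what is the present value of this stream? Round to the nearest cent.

Periodic rate i = 0.095/12 = 0.00791667; n = 18 × 12 = 216 periods.
PV = PMT · [1 − (1+i)^(−n)] / i × (1+i) = 1400 · 104.133148 = 145,786.4078
(Beginning-of-period payments → annuity-due factor ×(1+i).)

CHF 145,786.41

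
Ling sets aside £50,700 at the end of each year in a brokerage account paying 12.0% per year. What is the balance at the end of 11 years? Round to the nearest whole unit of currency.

FV = PMT · [(1+i)^n − 1] / i = 50700 · 20.654583 = 1,047,187.3722

£1,047,187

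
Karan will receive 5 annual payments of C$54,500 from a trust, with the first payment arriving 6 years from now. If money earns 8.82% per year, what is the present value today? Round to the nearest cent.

C$139,570.86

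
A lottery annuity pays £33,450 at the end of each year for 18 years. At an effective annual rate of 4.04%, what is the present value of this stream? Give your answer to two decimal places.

£422,080.09

PV = PMT · [1 − (1+i)^(−n)] / i = 33450 · 12.618239 = 422,080.0896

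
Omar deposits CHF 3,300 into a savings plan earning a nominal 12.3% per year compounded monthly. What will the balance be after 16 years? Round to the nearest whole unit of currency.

CHF 23,381

i = 0.123/12 = 0.01025 per month; n = 16·12 = 192.
3,300 × (1+0.01025)^192 = 3,300 × 7.085018 = 23,380.5590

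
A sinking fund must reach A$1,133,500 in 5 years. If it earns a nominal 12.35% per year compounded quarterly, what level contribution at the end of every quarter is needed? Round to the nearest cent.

i = 0.1235/4 = 0.030875 per quarter; n = 5·4 = 20.
FV-annuity factor = 27.110818; PMT = 1.1335e+06 / 27.110818 = 41,809.8781

A$41,809.88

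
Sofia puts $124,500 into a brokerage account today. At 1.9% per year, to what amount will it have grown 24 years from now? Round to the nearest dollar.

$195,591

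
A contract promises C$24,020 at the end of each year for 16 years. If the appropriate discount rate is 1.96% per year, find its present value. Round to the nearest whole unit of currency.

PV = 24020 × [1 − (1+0.0196)^(−16)] / 0.0196 = 24020 × 13.620830 = 327,172.3446

C$327,172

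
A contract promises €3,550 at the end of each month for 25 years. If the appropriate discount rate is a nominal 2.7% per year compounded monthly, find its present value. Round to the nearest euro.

Periodic rate i = 0.027/12 = 0.00225; n = 25 × 12 = 300 periods.
Annuity factor a(300|0.00225) = 217.981054; PV = 3550 × 217.981054 = 773,832.7414

€773,833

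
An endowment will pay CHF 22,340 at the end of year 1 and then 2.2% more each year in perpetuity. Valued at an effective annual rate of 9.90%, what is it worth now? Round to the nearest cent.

CHF 290,129.87

PV = PMT / (i − g) = 22340 / (0.099 − 0.022) = 22340 / 0.077000 = 290,129.8701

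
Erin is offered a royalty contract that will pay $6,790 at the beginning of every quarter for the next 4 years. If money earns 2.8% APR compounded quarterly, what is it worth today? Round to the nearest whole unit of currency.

$103,156

With 4 periods per year: i = 0.007, n = 16.
PV = PMT · [1 − (1+i)^(−n)] / i × (1+i) = 6790 · 15.192298 = 103,155.7014
(annuity-due: payments at period start, so ×(1+i).)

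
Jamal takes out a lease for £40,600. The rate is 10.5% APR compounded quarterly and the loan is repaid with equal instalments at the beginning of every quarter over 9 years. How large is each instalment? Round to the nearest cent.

With 4 periods per year: i = 0.02625, n = 36.
PMT = 40600 / ( [1 − (1+0.02625)^(−36)] / 0.02625 × (1+i) ) = 40600 / 23.713347 = 1,712.1160

£1,712.12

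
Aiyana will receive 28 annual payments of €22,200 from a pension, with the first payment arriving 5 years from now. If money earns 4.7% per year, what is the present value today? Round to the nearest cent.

€284,435.75

Value one period before first payment (t=4): 22200 × [1 − (1+0.047)^(−28)] / 0.047 = 22200 × 15.396356 = 341,799.0966
PV₀ = 341,799.0966 / (1+0.047)^4 = 341,799.0966 / 1.201674 = 284,435.7519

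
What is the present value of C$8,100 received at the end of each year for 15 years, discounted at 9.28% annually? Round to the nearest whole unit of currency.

C$64,226

Annuity factor a(15|0.0928) = 7.929162; PV = 8100 × 7.929162 = 64,226.2113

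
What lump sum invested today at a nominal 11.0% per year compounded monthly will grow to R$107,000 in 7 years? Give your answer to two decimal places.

Periodic rate i = 0.11/12 = 0.00916667; n = 7 × 12 = 84 periods.
PV = 107,000 / (1 + 0.00916667)^84 = 107,000 / 2.152204 = 49,716.4856

R$49,716.49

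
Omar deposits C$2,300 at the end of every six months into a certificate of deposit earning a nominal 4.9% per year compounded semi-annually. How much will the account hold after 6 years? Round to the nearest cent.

With 2 periods per year: i = 0.0245, n = 12.
FV = PMT · [(1+i)^n − 1] / i = 2300 · 13.756628 = 31,640.2449

C$31,640.24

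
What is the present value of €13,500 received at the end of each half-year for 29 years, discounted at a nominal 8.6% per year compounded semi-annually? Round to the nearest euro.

With 2 periods per year: i = 0.043, n = 58.
PV = 13500 × [1 − (1+0.043)^(−58)] / 0.043 = 13500 × 21.232601 = 286,640.1098

€286,640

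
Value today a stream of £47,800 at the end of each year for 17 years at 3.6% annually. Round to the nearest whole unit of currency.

£599,982

PV = 47800 × [1 − (1+0.036)^(−17)] / 0.036 = 47800 × 12.551924 = 599,981.9629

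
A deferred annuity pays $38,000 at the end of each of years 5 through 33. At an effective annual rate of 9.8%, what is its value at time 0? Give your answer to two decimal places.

PV at t=4 (ordinary 29-year annuity): 38000 × a(29|0.098) = 38000 × 9.525962 = 361,986.5713
PV₀ = 361,986.5713 / (1+0.098)^4 = 361,986.5713 / 1.453481 = 249,048.0234

$249,048.02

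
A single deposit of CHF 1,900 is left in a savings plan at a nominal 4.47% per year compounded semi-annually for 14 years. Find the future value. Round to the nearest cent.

CHF 3,528.11

With 2 periods per year: i = 0.02235, n = 28.
1,900 × (1+0.02235)^28 = 1,900 × 1.856901 = 3,528.1126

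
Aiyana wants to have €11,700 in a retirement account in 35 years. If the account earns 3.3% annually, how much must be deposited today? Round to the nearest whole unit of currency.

Discount factor = (1+0.033)^(−35) = 0.320988; PV = 11,700 × 0.320988 = 3,755.5592

€3,756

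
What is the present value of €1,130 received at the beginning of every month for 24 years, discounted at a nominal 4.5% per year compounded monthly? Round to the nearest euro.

i = 0.045/12 = 0.00375 per month; n = 24·12 = 288.
Annuity factor a(288|0.00375) × (1+i) = 176.584468; PV = 1130 × 176.584468 = 199,540.4492
(annuity-due: payments at period start, so ×(1+i).)

€199,540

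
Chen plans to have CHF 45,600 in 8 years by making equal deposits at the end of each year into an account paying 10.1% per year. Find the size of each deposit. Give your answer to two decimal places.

CHF 3,972.99

FV-annuity factor = 11.477507; PMT = 45600 / 11.477507 = 3,972.9881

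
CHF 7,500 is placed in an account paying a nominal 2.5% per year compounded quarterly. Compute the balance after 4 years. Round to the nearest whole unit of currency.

CHF 8,286

Periodic rate i = 0.025/4 = 0.00625; n = 4 × 4 = 16 periods.
FV = PV·(1+i)^n = 7,500 × 1.104827 = 8,286.2028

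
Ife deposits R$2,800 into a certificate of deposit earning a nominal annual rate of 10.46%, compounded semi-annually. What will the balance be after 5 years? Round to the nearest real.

Periodic rate i = 0.1046/2 = 0.0523; n = 5 × 2 = 10 periods.
FV = 2,800 × (1 + 0.0523)^10 = 4,661.8010

R$4,662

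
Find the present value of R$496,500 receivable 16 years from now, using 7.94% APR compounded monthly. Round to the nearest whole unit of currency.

R$139,962

i = 0.0794/12 = 0.00661667 per month; n = 16·12 = 192.
PV = FV·(1+i)^(−n) = 496,500 × 0.281896 = 139,961.5780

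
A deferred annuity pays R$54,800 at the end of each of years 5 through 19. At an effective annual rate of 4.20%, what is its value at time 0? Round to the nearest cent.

Value one period before first payment (t=4): 54800 × [1 − (1+0.042)^(−15)] / 0.042 = 54800 × 10.964500 = 600,854.5813
PV₀ = 600,854.5813 / (1+0.042)^4 = 600,854.5813 / 1.178883 = 509,681.0667

R$509,681.07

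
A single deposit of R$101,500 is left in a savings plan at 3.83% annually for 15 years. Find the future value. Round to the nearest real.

R$178,365

FV = 101,500 × (1 + 0.0383)^15 = 178,364.6773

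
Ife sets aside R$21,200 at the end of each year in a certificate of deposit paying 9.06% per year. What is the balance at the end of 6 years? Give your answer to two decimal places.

Accumulation factor s(6|0.0906) = 7.534733; FV = 21200 × 7.534733 = 159,736.3338

R$159,736.33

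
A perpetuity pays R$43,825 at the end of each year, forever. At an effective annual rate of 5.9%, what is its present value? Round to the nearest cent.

R$742,796.61

PV = PMT / i = 43825 / 0.059 = 742,796.6102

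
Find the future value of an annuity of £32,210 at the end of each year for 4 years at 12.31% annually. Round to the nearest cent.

Accumulation factor s(4|0.1231) = 4.801080; FV = 32210 × 4.801080 = 154,642.7819

£154,642.78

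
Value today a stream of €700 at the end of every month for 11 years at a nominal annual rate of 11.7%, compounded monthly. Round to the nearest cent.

With 12 periods per year: i = 0.00975, n = 132.
PV = 700 × [1 − (1+0.00975)^(−132)] / 0.00975 = 700 × 74.069302 = 51,848.5114

€51,848.51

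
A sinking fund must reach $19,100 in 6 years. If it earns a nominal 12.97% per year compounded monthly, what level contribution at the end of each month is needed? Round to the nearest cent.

i = 0.1297/12 = 0.0108083 per month; n = 6·12 = 72.
PMT = 19100 / ( [(1+0.0108083)^72 − 1] / 0.0108083 ) = 19100 / 108.108789 = 176.6739

$176.67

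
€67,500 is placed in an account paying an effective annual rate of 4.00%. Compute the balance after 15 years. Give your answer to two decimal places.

€121,563.69

FV = 67,500 × (1 + 0.04)^15 = 121,563.6866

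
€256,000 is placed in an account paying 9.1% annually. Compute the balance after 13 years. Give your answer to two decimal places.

€794,258.23

256,000 × (1+0.091)^13 = 256,000 × 3.102571 = 794,258.2288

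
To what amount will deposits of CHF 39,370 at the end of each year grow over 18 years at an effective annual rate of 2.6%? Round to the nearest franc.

FV = PMT · [(1+i)^n − 1] / i = 39370 · 22.587545 = 889,271.6344

CHF 889,272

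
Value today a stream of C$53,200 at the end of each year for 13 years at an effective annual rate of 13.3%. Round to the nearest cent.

C$321,101.06

PV = 53200 × [1 − (1+0.133)^(−13)] / 0.133 = 53200 × 6.035734 = 321,101.0610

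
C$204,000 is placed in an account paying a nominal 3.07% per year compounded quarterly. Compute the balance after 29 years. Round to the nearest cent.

i = 0.0307/4 = 0.007675 per quarter; n = 29·4 = 116.
204,000 × (1+0.007675)^116 = 204,000 × 2.427595 = 495,229.2808

C$495,229.28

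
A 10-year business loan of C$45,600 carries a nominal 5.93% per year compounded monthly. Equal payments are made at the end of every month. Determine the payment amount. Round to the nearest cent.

C$504.65

Periodic rate i = 0.0593/12 = 0.00494167; n = 10 × 12 = 120 periods.
PMT = 45600 / ( [1 − (1+0.00494167)^(−120)] / 0.00494167 ) = 45600 / 90.359292 = 504.6520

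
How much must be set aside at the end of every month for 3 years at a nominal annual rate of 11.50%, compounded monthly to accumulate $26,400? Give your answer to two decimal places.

$617.57

With 12 periods per year: i = 0.00958333, n = 36.
PMT = 26400 / ( [(1+0.00958333)^36 − 1] / 0.00958333 ) = 26400 / 42.748428 = 617.5666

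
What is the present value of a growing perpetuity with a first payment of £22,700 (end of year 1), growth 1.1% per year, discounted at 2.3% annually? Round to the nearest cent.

£1,891,666.67

PV = D₁/(r − g) = 22700/(0.023 − 0.011) = 1,891,666.6667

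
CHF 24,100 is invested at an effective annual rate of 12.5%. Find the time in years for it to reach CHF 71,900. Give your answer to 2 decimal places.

9.28 years

(1+i)^n = 71900/24100 = 2.98340, so n = ln 2.98340 / ln 1.125 = 9.2803 years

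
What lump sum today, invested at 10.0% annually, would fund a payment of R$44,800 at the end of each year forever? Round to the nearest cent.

PV = C/r = 44800/0.1 = 448,000.0000

R$448,000.00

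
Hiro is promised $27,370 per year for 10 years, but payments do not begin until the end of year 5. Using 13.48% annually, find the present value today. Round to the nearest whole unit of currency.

$87,864

Value one period before first payment (t=4): 27370 × [1 − (1+0.1348)^(−10)] / 0.1348 = 27370 × 5.323722 = 145,710.2636
Discount back 4 years: 145,710.2636 × (1+0.1348)^(−4) = 145,710.2636 × 0.603007 = 87,864.3773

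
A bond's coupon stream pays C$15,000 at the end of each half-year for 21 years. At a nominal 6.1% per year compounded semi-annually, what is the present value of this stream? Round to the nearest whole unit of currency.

i = 0.061/2 = 0.0305 per half-year; n = 21·2 = 42.
Annuity factor a(42|0.0305) = 23.503971; PV = 15000 × 23.503971 = 352,559.5697

C$352,560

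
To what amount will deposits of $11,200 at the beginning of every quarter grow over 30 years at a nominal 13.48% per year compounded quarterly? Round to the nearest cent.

Periodic rate i = 0.1348/4 = 0.0337; n = 30 × 4 = 120 periods.
Accumulation factor s(120|0.0337) × (1+i) = 1606.544626; FV = 11200 × 1606.544626 = 17,993,299.8133
Payments are at the start of each period, so multiply by (1+i).

$17,993,299.81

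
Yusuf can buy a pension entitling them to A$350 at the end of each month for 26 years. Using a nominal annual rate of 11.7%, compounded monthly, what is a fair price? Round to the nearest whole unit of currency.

With 12 periods per year: i = 0.00975, n = 312.
Annuity factor a(312|0.00975) = 97.595085; PV = 350 × 97.595085 = 34,158.2799

A$34,158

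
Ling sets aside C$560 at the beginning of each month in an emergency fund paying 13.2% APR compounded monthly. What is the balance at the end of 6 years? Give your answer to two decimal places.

C$61,674.43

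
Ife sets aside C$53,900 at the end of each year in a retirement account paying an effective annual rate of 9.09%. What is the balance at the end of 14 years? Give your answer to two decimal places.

C$1,411,577.66

Accumulation factor s(14|0.0909) = 26.188825; FV = 53900 × 26.188825 = 1,411,577.6560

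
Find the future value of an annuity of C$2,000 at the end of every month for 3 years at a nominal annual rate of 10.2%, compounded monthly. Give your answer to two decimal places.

C$83,818.20

With 12 periods per year: i = 0.0085, n = 36.
Accumulation factor s(36|0.0085) = 41.909098; FV = 2000 × 41.909098 = 83,818.1953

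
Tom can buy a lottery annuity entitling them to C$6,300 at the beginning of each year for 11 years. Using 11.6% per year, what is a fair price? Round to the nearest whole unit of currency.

C$42,487

Annuity factor a(11|0.116) × (1+i) = 6.743953; PV = 6300 × 6.743953 = 42,486.9057
(Beginning-of-period payments → annuity-due factor ×(1+i).)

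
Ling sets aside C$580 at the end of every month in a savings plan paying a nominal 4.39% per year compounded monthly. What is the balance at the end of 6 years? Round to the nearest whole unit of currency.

C$47,677

i = 0.0439/12 = 0.00365833 per month; n = 6·12 = 72.
FV = PMT · [(1+i)^n − 1] / i = 580 · 82.201869 = 47,677.0839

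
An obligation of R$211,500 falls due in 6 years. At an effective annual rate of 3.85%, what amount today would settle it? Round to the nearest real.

PV = FV·(1+i)^(−n) = 211,500 × 0.797188 = 168,605.3560

R$168,605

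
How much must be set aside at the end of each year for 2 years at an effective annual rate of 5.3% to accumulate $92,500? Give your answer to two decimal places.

FV-annuity factor = 2.053000; PMT = 92500 / 2.053000 = 45,056.0156

$45,056.02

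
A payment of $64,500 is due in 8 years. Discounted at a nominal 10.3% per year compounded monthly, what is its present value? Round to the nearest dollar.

With 12 periods per year: i = 0.00858333, n = 96.
PV = FV·(1+i)^(−n) = 64,500 × 0.440219 = 28,394.1021

$28,394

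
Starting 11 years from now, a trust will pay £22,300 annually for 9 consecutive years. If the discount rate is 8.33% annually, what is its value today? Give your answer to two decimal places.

Value one period before first payment (t=10): 22300 × [1 − (1+0.0833)^(−9)] / 0.0833 = 22300 × 6.162065 = 137,414.0560
Discount back 10 years: 137,414.0560 × (1+0.0833)^(−10) = 137,414.0560 × 0.449275 = 61,736.7449

£61,736.74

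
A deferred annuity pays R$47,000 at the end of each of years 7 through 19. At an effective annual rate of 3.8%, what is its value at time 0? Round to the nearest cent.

Value one period before first payment (t=6): 47000 × [1 − (1+0.038)^(−13)] / 0.038 = 47000 × 10.110723 = 475,203.9970
Discount back 6 years: 475,203.9970 × (1+0.038)^(−6) = 475,203.9970 × 0.799495 = 379,923.3306

R$379,923.33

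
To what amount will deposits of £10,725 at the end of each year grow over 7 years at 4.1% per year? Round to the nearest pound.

FV = PMT · [(1+i)^n − 1] / i = 10725 · 7.922307 = 84,966.7468

£84,967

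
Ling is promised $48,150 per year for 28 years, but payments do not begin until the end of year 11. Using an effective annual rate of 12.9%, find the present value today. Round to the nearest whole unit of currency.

Value one period before first payment (t=10): 48150 × [1 − (1+0.129)^(−28)] / 0.129 = 48150 × 7.492532 = 360,765.4180
Discount back 10 years: 360,765.4180 × (1+0.129)^(−10) = 360,765.4180 × 0.297208 = 107,222.3895

$107,222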